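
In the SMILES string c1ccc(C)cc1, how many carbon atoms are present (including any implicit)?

The symbol for carbon appears 7 times in the SMILES. Lowercase c denotes aromatic carbon and counts toward C.

7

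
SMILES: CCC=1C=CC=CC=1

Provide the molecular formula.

Heavy atoms from the SMILES: 8 C.
Implicit hydrogens by atom environment:
  5 × C (aromatic): 1 H each → 5
  1 × C: 3 H
  1 × C: 2 H
  1 × C (aromatic): no H
  Total hydrogens = 10.
Molecular formula: C8H10

C8H10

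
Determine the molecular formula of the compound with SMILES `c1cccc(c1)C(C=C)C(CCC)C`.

C14H20

Heavy atoms from the SMILES: 14 C.
Implicit hydrogens by atom environment:
  5 × C (aromatic): 1 H each → 5
  3 × C: 2 H each → 6
  3 × C: 1 H each → 3
  2 × C: 3 H each → 6
  1 × C (aromatic): no H
  Total hydrogens = 20.
Molecular formula: C14H20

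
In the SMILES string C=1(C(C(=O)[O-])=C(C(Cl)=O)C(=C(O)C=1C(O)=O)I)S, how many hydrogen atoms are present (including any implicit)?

Hydrogens are implicit in SMILES; fill each atom to its normal valence:
  6 × C (aromatic): no H
  3 × C: no H
  3 × O: no H
  2 × O: 1 H each → 2
  1 × Cl: no H
  1 × I: no H
  1 × O (charge -1): no H
  1 × S: 1 H
  Total hydrogens = 3.

3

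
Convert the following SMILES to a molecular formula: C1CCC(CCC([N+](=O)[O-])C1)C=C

C10H17NO2

Heavy atoms from the SMILES: 10 C, 1 N, 2 O.
Implicit hydrogens by atom environment:
  7 × C: 2 H each → 14
  3 × C: 1 H each → 3
  1 × N (charge +1): no H
  1 × O: no H
  1 × O (charge -1): no H
  Total hydrogens = 17.
Molecular formula: C10H17NO2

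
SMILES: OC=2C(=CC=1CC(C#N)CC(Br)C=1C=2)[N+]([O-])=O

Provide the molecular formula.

C11H9BrN2O3

Heavy atoms from the SMILES: 1 Br, 11 C, 2 N, 3 O.
Implicit hydrogens by atom environment:
  4 × C (aromatic): no H
  2 × C: 2 H each → 4
  2 × C (aromatic): 1 H each → 2
  2 × C: 1 H each → 2
  1 × Br: no H
  1 × C: no H
  1 × N: no H
  1 × N (charge +1): no H
  1 × O: 1 H
  1 × O: no H
  1 × O (charge -1): no H
  Total hydrogens = 9.
Molecular formula: C11H9BrN2O3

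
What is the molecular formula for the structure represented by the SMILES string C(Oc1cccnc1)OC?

C7H9NO2

Heavy atoms from the SMILES: 7 C, 1 N, 2 O.
Implicit hydrogens by atom environment:
  4 × C (aromatic): 1 H each → 4
  2 × O: no H
  1 × C: 3 H
  1 × C: 2 H
  1 × C (aromatic): no H
  1 × N (aromatic): no H
  Total hydrogens = 9.
Molecular formula: C7H9NO2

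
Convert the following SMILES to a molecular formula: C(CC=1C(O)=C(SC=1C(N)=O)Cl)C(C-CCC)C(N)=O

C13H19ClN2O3S

Heavy atoms from the SMILES: 13 C, 1 Cl, 2 N, 3 O, 1 S.
Implicit hydrogens by atom environment:
  5 × C: 2 H each → 10
  4 × C (aromatic): no H
  2 × C: no H
  2 × N: 2 H each → 4
  2 × O: no H
  1 × C: 3 H
  1 × C: 1 H
  1 × Cl: no H
  1 × O: 1 H
  1 × S (aromatic): no H
  Total hydrogens = 19.
Molecular formula: C13H19ClN2O3S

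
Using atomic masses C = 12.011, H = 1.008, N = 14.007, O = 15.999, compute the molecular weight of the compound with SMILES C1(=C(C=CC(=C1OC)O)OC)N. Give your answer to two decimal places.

Molecular formula: C8H11NO3.
M = 8×12.011 + 11×1.008 + 1×14.007 + 3×15.999 = 169.18 g/mol.

169.18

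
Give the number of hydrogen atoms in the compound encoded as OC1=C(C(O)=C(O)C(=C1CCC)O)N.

13

Hydrogens are implicit in SMILES; fill each atom to its normal valence:
  6 × C (aromatic): no H
  4 × O: 1 H each → 4
  2 × C: 2 H each → 4
  1 × C: 3 H
  1 × N: 2 H
  Total hydrogens = 13.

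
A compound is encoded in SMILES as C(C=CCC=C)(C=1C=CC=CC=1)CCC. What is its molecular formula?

C15H20

Heavy atoms from the SMILES: 15 C.
Implicit hydrogens by atom environment:
  5 × C (aromatic): 1 H each → 5
  4 × C: 2 H each → 8
  4 × C: 1 H each → 4
  1 × C: 3 H
  1 × C (aromatic): no H
  Total hydrogens = 20.
Molecular formula: C15H20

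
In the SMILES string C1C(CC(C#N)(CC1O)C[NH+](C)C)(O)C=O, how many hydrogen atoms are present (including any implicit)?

Hydrogens are implicit in SMILES; fill each atom to its normal valence:
  4 × C: 2 H each → 8
  3 × C: no H
  2 × C: 3 H each → 6
  2 × C: 1 H each → 2
  2 × O: 1 H each → 2
  1 × N (charge +1): 1 H
  1 × N: no H
  1 × O: no H
  Total hydrogens = 19.

19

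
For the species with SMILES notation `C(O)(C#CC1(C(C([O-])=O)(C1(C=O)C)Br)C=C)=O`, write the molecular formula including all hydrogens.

Heavy atoms from the SMILES: 1 Br, 11 C, 5 O.
Implicit hydrogens by atom environment:
  7 × C: no H
  3 × O: no H
  2 × C: 1 H each → 2
  1 × Br: no H
  1 × C: 3 H
  1 × C: 2 H
  1 × O: 1 H
  1 × O (charge -1): no H
  Total hydrogens = 8.
Net charge -1.
Molecular formula: C11H8BrO5-

C11H8BrO5-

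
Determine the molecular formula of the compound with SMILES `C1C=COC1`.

C4H6O

Heavy atoms from the SMILES: 4 C, 1 O.
Implicit hydrogens by atom environment:
  2 × C: 2 H each → 4
  2 × C: 1 H each → 2
  1 × O: no H
  Total hydrogens = 6.
Molecular formula: C4H6O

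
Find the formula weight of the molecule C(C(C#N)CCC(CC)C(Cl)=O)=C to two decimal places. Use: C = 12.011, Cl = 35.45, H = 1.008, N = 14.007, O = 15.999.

Molecular formula: C10H14ClNO.
M = 10×12.011 + 1×35.45 + 14×1.008 + 1×14.007 + 1×15.999 = 199.68 g/mol.

199.68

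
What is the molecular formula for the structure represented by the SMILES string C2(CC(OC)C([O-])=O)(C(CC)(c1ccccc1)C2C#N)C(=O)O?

C17H18NO5-

Heavy atoms from the SMILES: 17 C, 1 N, 5 O.
Implicit hydrogens by atom environment:
  5 × C (aromatic): 1 H each → 5
  5 × C: no H
  3 × O: no H
  2 × C: 3 H each → 6
  2 × C: 2 H each → 4
  2 × C: 1 H each → 2
  1 × C (aromatic): no H
  1 × N: no H
  1 × O: 1 H
  1 × O (charge -1): no H
  Total hydrogens = 18.
Net charge -1.
Molecular formula: C17H18NO5-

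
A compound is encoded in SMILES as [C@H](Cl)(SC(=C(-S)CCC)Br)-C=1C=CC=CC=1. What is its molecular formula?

Heavy atoms from the SMILES: 1 Br, 12 C, 1 Cl, 2 S.
Implicit hydrogens by atom environment:
  5 × C (aromatic): 1 H each → 5
  2 × C: 2 H each → 4
  2 × C: no H
  1 × Br: no H
  1 × C: 3 H
  1 × C: 1 H
  1 × C (aromatic): no H
  1 × Cl: no H
  1 × S: 1 H
  1 × S: no H
  Total hydrogens = 14.
Molecular formula: C12H14BrClS2

C12H14BrClS2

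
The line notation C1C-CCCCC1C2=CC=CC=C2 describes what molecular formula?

Heavy atoms from the SMILES: 13 C.
Implicit hydrogens by atom environment:
  6 × C: 2 H each → 12
  5 × C (aromatic): 1 H each → 5
  1 × C: 1 H
  1 × C (aromatic): no H
  Total hydrogens = 18.
Molecular formula: C13H18

C13H18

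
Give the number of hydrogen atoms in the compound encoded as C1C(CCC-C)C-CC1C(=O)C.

20

Hydrogens are implicit in SMILES; fill each atom to its normal valence:
  6 × C: 2 H each → 12
  2 × C: 3 H each → 6
  2 × C: 1 H each → 2
  1 × C: no H
  1 × O: no H
  Total hydrogens = 20.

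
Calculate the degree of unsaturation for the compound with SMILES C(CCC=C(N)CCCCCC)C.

Molecular formula from the SMILES: C12H25N.
DoU = (2C + 2 + N − H − X)/2 = (2·12 + 2 + 1 − 25 − 0)/2 = 2/2 = 1.
(Structurally: 0 ring(s) + 1 π bond(s) = 1.)

1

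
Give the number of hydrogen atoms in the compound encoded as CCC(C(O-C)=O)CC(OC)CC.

Hydrogens are implicit in SMILES; fill each atom to its normal valence:
  4 × C: 3 H each → 12
  3 × C: 2 H each → 6
  3 × O: no H
  2 × C: 1 H each → 2
  1 × C: no H
  Total hydrogens = 20.

20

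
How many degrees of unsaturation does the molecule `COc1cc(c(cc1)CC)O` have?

4

Molecular formula from the SMILES: C9H12O2.
DoU = (2C + 2 + N − H − X)/2 = (2·9 + 2 + 0 − 12 − 0)/2 = 8/2 = 4.
(Structurally: 1 ring(s) + 3 π bond(s) = 4.)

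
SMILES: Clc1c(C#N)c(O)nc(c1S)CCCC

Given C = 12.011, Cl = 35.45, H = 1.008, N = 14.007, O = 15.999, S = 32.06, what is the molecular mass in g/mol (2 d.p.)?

Molecular formula: C10H11ClN2OS.
M = 10×12.011 + 1×35.45 + 11×1.008 + 2×14.007 + 1×15.999 + 1×32.06 = 242.72 g/mol.

242.72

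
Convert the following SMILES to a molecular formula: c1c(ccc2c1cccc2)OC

C11H10O

Heavy atoms from the SMILES: 11 C, 1 O.
Implicit hydrogens by atom environment:
  7 × C (aromatic): 1 H each → 7
  3 × C (aromatic): no H
  1 × C: 3 H
  1 × O: no H
  Total hydrogens = 10.
Molecular formula: C11H10O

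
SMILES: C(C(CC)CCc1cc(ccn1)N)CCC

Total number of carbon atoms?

The symbol for carbon appears 14 times in the SMILES. Lowercase c denotes aromatic carbon and counts toward C.

14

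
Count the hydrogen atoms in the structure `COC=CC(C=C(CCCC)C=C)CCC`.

Hydrogens are implicit in SMILES; fill each atom to its normal valence:
  6 × C: 2 H each → 12
  5 × C: 1 H each → 5
  3 × C: 3 H each → 9
  1 × C: no H
  1 × O: no H
  Total hydrogens = 26.

26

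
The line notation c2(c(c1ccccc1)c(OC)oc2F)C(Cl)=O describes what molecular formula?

Heavy atoms from the SMILES: 12 C, 1 Cl, 1 F, 3 O.
Implicit hydrogens by atom environment:
  5 × C (aromatic): 1 H each → 5
  5 × C (aromatic): no H
  2 × O: no H
  1 × C: 3 H
  1 × C: no H
  1 × Cl: no H
  1 × F: no H
  1 × O (aromatic): no H
  Total hydrogens = 8.
Molecular formula: C12H8ClFO3

C12H8ClFO3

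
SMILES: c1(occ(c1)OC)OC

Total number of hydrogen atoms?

Hydrogens are implicit in SMILES; fill each atom to its normal valence:
  2 × C: 3 H each → 6
  2 × C (aromatic): 1 H each → 2
  2 × C (aromatic): no H
  2 × O: no H
  1 × O (aromatic): no H
  Total hydrogens = 8.

8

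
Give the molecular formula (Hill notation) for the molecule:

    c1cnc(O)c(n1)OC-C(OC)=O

Heavy atoms from the SMILES: 7 C, 2 N, 4 O.
Implicit hydrogens by atom environment:
  3 × O: no H
  2 × C (aromatic): 1 H each → 2
  2 × C (aromatic): no H
  2 × N (aromatic): no H
  1 × C: 3 H
  1 × C: 2 H
  1 × C: no H
  1 × O: 1 H
  Total hydrogens = 8.
Molecular formula: C7H8N2O4

C7H8N2O4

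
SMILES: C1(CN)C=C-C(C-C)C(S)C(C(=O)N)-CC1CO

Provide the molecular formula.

Heavy atoms from the SMILES: 13 C, 2 N, 2 O, 1 S.
Implicit hydrogens by atom environment:
  7 × C: 1 H each → 7
  4 × C: 2 H each → 8
  2 × N: 2 H each → 4
  1 × C: 3 H
  1 × C: no H
  1 × O: 1 H
  1 × O: no H
  1 × S: 1 H
  Total hydrogens = 24.
Molecular formula: C13H24N2O2S

C13H24N2O2S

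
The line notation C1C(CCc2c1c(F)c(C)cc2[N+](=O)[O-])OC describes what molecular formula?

Heavy atoms from the SMILES: 12 C, 1 F, 1 N, 3 O.
Implicit hydrogens by atom environment:
  5 × C (aromatic): no H
  3 × C: 2 H each → 6
  2 × C: 3 H each → 6
  2 × O: no H
  1 × C (aromatic): 1 H
  1 × C: 1 H
  1 × F: no H
  1 × N (charge +1): no H
  1 × O (charge -1): no H
  Total hydrogens = 14.
Molecular formula: C12H14FNO3

C12H14FNO3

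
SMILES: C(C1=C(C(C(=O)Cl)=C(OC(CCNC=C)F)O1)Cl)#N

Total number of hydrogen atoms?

9

Hydrogens are implicit in SMILES; fill each atom to its normal valence:
  4 × C (aromatic): no H
  3 × C: 2 H each → 6
  2 × C: 1 H each → 2
  2 × C: no H
  2 × Cl: no H
  2 × O: no H
  1 × F: no H
  1 × N: 1 H
  1 × N: no H
  1 × O (aromatic): no H
  Total hydrogens = 9.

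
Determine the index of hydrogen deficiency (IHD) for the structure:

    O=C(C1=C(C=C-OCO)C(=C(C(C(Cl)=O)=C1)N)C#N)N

9

Molecular formula from the SMILES: C12H10ClN3O4.
DoU = (2C + 2 + N − H − X)/2 = (2·12 + 2 + 3 − 10 − 1)/2 = 18/2 = 9.
(Structurally: 1 ring(s) + 8 π bond(s) = 9.)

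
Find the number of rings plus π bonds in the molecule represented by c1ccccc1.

Molecular formula from the SMILES: C6H6.
DoU = (2C + 2 + N − H − X)/2 = (2·6 + 2 + 0 − 6 − 0)/2 = 8/2 = 4.
(Structurally: 1 ring(s) + 3 π bond(s) = 4.)

4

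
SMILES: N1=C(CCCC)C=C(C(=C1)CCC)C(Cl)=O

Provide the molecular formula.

C13H18ClNO

Heavy atoms from the SMILES: 13 C, 1 Cl, 1 N, 1 O.
Implicit hydrogens by atom environment:
  5 × C: 2 H each → 10
  3 × C (aromatic): no H
  2 × C: 3 H each → 6
  2 × C (aromatic): 1 H each → 2
  1 × C: no H
  1 × Cl: no H
  1 × N (aromatic): no H
  1 × O: no H
  Total hydrogens = 18.
Molecular formula: C13H18ClNO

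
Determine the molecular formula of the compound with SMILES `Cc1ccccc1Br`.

C7H7Br

Heavy atoms from the SMILES: 1 Br, 7 C.
Implicit hydrogens by atom environment:
  4 × C (aromatic): 1 H each → 4
  2 × C (aromatic): no H
  1 × Br: no H
  1 × C: 3 H
  Total hydrogens = 7.
Molecular formula: C7H7Br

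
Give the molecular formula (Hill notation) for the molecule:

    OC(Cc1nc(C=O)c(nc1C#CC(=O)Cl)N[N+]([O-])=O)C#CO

Heavy atoms from the SMILES: 12 C, 1 Cl, 4 N, 6 O.
Implicit hydrogens by atom environment:
  5 × C: no H
  4 × C (aromatic): no H
  3 × O: no H
  2 × C: 1 H each → 2
  2 × N (aromatic): no H
  2 × O: 1 H each → 2
  1 × C: 2 H
  1 × Cl: no H
  1 × N: 1 H
  1 × N (charge +1): no H
  1 × O (charge -1): no H
  Total hydrogens = 7.
Molecular formula: C12H7ClN4O6

C12H7ClN4O6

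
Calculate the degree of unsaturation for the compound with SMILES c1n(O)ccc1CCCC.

Molecular formula from the SMILES: C8H13NO.
DoU = (2C + 2 + N − H − X)/2 = (2·8 + 2 + 1 − 13 − 0)/2 = 6/2 = 3.
(Structurally: 1 ring(s) + 2 π bond(s) = 3.)

3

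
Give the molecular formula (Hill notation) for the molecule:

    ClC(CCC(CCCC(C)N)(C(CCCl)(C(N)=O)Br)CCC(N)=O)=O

C16H28BrCl2N3O3

Heavy atoms from the SMILES: 1 Br, 16 C, 2 Cl, 3 N, 3 O.
Implicit hydrogens by atom environment:
  9 × C: 2 H each → 18
  5 × C: no H
  3 × N: 2 H each → 6
  3 × O: no H
  2 × Cl: no H
  1 × Br: no H
  1 × C: 3 H
  1 × C: 1 H
  Total hydrogens = 28.
Molecular formula: C16H28BrCl2N3O3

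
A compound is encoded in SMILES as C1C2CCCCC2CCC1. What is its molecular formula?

Heavy atoms from the SMILES: 10 C.
Implicit hydrogens by atom environment:
  8 × C: 2 H each → 16
  2 × C: 1 H each → 2
  Total hydrogens = 18.
Molecular formula: C10H18

C10H18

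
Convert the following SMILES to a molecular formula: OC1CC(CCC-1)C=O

Heavy atoms from the SMILES: 7 C, 2 O.
Implicit hydrogens by atom environment:
  4 × C: 2 H each → 8
  3 × C: 1 H each → 3
  1 × O: 1 H
  1 × O: no H
  Total hydrogens = 12.
Molecular formula: C7H12O2

C7H12O2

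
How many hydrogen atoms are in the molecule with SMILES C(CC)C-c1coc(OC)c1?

14

Hydrogens are implicit in SMILES; fill each atom to its normal valence:
  3 × C: 2 H each → 6
  2 × C: 3 H each → 6
  2 × C (aromatic): 1 H each → 2
  2 × C (aromatic): no H
  1 × O (aromatic): no H
  1 × O: no H
  Total hydrogens = 14.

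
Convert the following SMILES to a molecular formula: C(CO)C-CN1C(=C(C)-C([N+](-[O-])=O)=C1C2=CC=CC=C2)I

Heavy atoms from the SMILES: 15 C, 1 I, 2 N, 3 O.
Implicit hydrogens by atom environment:
  5 × C (aromatic): 1 H each → 5
  5 × C (aromatic): no H
  4 × C: 2 H each → 8
  1 × C: 3 H
  1 × I: no H
  1 × N (aromatic): no H
  1 × N (charge +1): no H
  1 × O: 1 H
  1 × O: no H
  1 × O (charge -1): no H
  Total hydrogens = 17.
Molecular formula: C15H17IN2O3

C15H17IN2O3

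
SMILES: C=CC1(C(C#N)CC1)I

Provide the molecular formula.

Heavy atoms from the SMILES: 7 C, 1 I, 1 N.
Implicit hydrogens by atom environment:
  3 × C: 2 H each → 6
  2 × C: 1 H each → 2
  2 × C: no H
  1 × I: no H
  1 × N: no H
  Total hydrogens = 8.
Molecular formula: C7H8IN

C7H8IN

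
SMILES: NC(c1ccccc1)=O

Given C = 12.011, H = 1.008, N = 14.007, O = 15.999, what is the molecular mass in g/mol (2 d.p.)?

121.14

Molecular formula: C7H7NO.
M = 7×12.011 + 7×1.008 + 1×14.007 + 1×15.999 = 121.14 g/mol.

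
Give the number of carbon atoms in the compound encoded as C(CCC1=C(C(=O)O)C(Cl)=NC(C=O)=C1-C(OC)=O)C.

The symbol for carbon appears 13 times in the SMILES. (Cl is a single chlorine, not C + l.)

13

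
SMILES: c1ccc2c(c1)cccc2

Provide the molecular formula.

Heavy atoms from the SMILES: 10 C.
Implicit hydrogens by atom environment:
  8 × C (aromatic): 1 H each → 8
  2 × C (aromatic): no H
  Total hydrogens = 8.
Molecular formula: C10H8

C10H8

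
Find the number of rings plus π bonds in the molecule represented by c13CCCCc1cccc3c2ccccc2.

9

Molecular formula from the SMILES: C16H16.
DoU = (2C + 2 + N − H − X)/2 = (2·16 + 2 + 0 − 16 − 0)/2 = 18/2 = 9.
(Structurally: 3 ring(s) + 6 π bond(s) = 9.)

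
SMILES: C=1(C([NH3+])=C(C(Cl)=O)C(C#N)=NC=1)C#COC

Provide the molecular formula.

C10H7ClN3O2+

Heavy atoms from the SMILES: 10 C, 1 Cl, 3 N, 2 O.
Implicit hydrogens by atom environment:
  4 × C (aromatic): no H
  4 × C: no H
  2 × O: no H
  1 × C: 3 H
  1 × C (aromatic): 1 H
  1 × Cl: no H
  1 × N (charge +1): 3 H
  1 × N (aromatic): no H
  1 × N: no H
  Total hydrogens = 7.
Net charge +1.
Molecular formula: C10H7ClN3O2+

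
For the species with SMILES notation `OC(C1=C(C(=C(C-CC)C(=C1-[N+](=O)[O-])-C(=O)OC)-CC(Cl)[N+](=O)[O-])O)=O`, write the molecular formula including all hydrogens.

Heavy atoms from the SMILES: 14 C, 1 Cl, 2 N, 9 O.
Implicit hydrogens by atom environment:
  6 × C (aromatic): no H
  5 × O: no H
  3 × C: 2 H each → 6
  2 × C: 3 H each → 6
  2 × C: no H
  2 × N (charge +1): no H
  2 × O: 1 H each → 2
  2 × O (charge -1): no H
  1 × C: 1 H
  1 × Cl: no H
  Total hydrogens = 15.
Molecular formula: C14H15ClN2O9

C14H15ClN2O9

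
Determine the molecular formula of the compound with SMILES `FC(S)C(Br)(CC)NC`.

C5H11BrFNS

Heavy atoms from the SMILES: 1 Br, 5 C, 1 F, 1 N, 1 S.
Implicit hydrogens by atom environment:
  2 × C: 3 H each → 6
  1 × Br: no H
  1 × C: 2 H
  1 × C: 1 H
  1 × C: no H
  1 × F: no H
  1 × N: 1 H
  1 × S: 1 H
  Total hydrogens = 11.
Molecular formula: C5H11BrFNS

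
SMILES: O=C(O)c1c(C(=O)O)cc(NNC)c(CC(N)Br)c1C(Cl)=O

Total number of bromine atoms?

1

The symbol for bromine appears 1 time in the SMILES.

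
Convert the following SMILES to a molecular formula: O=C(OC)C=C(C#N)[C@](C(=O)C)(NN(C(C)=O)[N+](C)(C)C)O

C13H21N4O5+

Heavy atoms from the SMILES: 13 C, 4 N, 5 O.
Implicit hydrogens by atom environment:
  6 × C: 3 H each → 18
  6 × C: no H
  4 × O: no H
  2 × N: no H
  1 × C: 1 H
  1 × N: 1 H
  1 × N (charge +1): no H
  1 × O: 1 H
  Total hydrogens = 21.
Net charge +1.
Molecular formula: C13H21N4O5+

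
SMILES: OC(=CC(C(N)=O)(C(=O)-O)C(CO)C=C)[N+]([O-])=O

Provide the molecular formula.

Heavy atoms from the SMILES: 9 C, 2 N, 7 O.
Implicit hydrogens by atom environment:
  4 × C: no H
  3 × C: 1 H each → 3
  3 × O: 1 H each → 3
  3 × O: no H
  2 × C: 2 H each → 4
  1 × N: 2 H
  1 × N (charge +1): no H
  1 × O (charge -1): no H
  Total hydrogens = 12.
Molecular formula: C9H12N2O7

C9H12N2O7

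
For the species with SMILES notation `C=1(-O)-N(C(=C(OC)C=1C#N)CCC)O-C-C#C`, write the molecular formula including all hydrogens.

Heavy atoms from the SMILES: 12 C, 2 N, 3 O.
Implicit hydrogens by atom environment:
  4 × C (aromatic): no H
  3 × C: 2 H each → 6
  2 × C: 3 H each → 6
  2 × C: no H
  2 × O: no H
  1 × C: 1 H
  1 × N (aromatic): no H
  1 × N: no H
  1 × O: 1 H
  Total hydrogens = 14.
Molecular formula: C12H14N2O3

C12H14N2O3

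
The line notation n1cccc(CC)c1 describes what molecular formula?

C7H9N

Heavy atoms from the SMILES: 7 C, 1 N.
Implicit hydrogens by atom environment:
  4 × C (aromatic): 1 H each → 4
  1 × C: 3 H
  1 × C: 2 H
  1 × C (aromatic): no H
  1 × N (aromatic): no H
  Total hydrogens = 9.
Molecular formula: C7H9N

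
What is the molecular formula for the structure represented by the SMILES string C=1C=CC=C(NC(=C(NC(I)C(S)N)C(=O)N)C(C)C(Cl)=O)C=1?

Heavy atoms from the SMILES: 14 C, 1 Cl, 1 I, 4 N, 2 O, 1 S.
Implicit hydrogens by atom environment:
  5 × C (aromatic): 1 H each → 5
  4 × C: no H
  3 × C: 1 H each → 3
  2 × N: 2 H each → 4
  2 × N: 1 H each → 2
  2 × O: no H
  1 × C: 3 H
  1 × C (aromatic): no H
  1 × Cl: no H
  1 × I: no H
  1 × S: 1 H
  Total hydrogens = 18.
Molecular formula: C14H18ClIN4O2S

C14H18ClIN4O2S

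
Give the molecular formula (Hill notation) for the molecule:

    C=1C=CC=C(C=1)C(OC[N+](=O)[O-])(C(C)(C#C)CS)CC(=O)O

Heavy atoms from the SMILES: 15 C, 1 N, 5 O, 1 S.
Implicit hydrogens by atom environment:
  5 × C (aromatic): 1 H each → 5
  4 × C: no H
  3 × C: 2 H each → 6
  3 × O: no H
  1 × C: 3 H
  1 × C: 1 H
  1 × C (aromatic): no H
  1 × N (charge +1): no H
  1 × O: 1 H
  1 × O (charge -1): no H
  1 × S: 1 H
  Total hydrogens = 17.
Molecular formula: C15H17NO5S

C15H17NO5S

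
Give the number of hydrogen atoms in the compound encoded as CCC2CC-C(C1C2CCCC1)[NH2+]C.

Hydrogens are implicit in SMILES; fill each atom to its normal valence:
  7 × C: 2 H each → 14
  4 × C: 1 H each → 4
  2 × C: 3 H each → 6
  1 × N (charge +1): 2 H
  Total hydrogens = 26.

26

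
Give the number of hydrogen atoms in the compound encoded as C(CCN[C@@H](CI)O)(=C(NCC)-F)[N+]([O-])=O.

Hydrogens are implicit in SMILES; fill each atom to its normal valence:
  4 × C: 2 H each → 8
  2 × C: no H
  2 × N: 1 H each → 2
  1 × C: 3 H
  1 × C: 1 H
  1 × F: no H
  1 × I: no H
  1 × N (charge +1): no H
  1 × O: 1 H
  1 × O: no H
  1 × O (charge -1): no H
  Total hydrogens = 15.

15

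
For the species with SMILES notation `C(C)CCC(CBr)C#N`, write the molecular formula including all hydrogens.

C7H12BrN

Heavy atoms from the SMILES: 1 Br, 7 C, 1 N.
Implicit hydrogens by atom environment:
  4 × C: 2 H each → 8
  1 × Br: no H
  1 × C: 3 H
  1 × C: 1 H
  1 × C: no H
  1 × N: no H
  Total hydrogens = 12.
Molecular formula: C7H12BrN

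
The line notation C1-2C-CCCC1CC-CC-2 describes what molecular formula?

Heavy atoms from the SMILES: 10 C.
Implicit hydrogens by atom environment:
  8 × C: 2 H each → 16
  2 × C: 1 H each → 2
  Total hydrogens = 18.
Molecular formula: C10H18

C10H18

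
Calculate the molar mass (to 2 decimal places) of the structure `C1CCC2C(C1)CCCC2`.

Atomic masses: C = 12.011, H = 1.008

Molecular formula: C10H18.
M = 10×12.011 + 18×1.008 = 138.25 g/mol.

138.25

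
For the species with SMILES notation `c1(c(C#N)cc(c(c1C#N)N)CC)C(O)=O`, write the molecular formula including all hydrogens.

Heavy atoms from the SMILES: 11 C, 3 N, 2 O.
Implicit hydrogens by atom environment:
  5 × C (aromatic): no H
  3 × C: no H
  2 × N: no H
  1 × C: 3 H
  1 × C: 2 H
  1 × C (aromatic): 1 H
  1 × N: 2 H
  1 × O: 1 H
  1 × O: no H
  Total hydrogens = 9.
Molecular formula: C11H9N3O2

C11H9N3O2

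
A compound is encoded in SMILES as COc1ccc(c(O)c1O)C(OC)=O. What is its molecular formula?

C9H10O5

Heavy atoms from the SMILES: 9 C, 5 O.
Implicit hydrogens by atom environment:
  4 × C (aromatic): no H
  3 × O: no H
  2 × C: 3 H each → 6
  2 × C (aromatic): 1 H each → 2
  2 × O: 1 H each → 2
  1 × C: no H
  Total hydrogens = 10.
Molecular formula: C9H10O5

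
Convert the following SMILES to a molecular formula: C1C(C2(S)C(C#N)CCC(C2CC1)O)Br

C11H16BrNOS

Heavy atoms from the SMILES: 1 Br, 11 C, 1 N, 1 O, 1 S.
Implicit hydrogens by atom environment:
  5 × C: 2 H each → 10
  4 × C: 1 H each → 4
  2 × C: no H
  1 × Br: no H
  1 × N: no H
  1 × O: 1 H
  1 × S: 1 H
  Total hydrogens = 16.
Molecular formula: C11H16BrNOS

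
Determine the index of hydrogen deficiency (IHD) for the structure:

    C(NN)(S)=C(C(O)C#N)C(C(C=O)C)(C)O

Molecular formula from the SMILES: C9H15N3O3S.
DoU = (2C + 2 + N − H − X)/2 = (2·9 + 2 + 3 − 15 − 0)/2 = 8/2 = 4.
(Structurally: 0 ring(s) + 4 π bond(s) = 4.)

4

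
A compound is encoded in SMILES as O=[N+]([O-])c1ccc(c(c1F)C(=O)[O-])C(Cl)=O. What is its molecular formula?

Heavy atoms from the SMILES: 8 C, 1 Cl, 1 F, 1 N, 5 O.
Implicit hydrogens by atom environment:
  4 × C (aromatic): no H
  3 × O: no H
  2 × C (aromatic): 1 H each → 2
  2 × C: no H
  2 × O (charge -1): no H
  1 × Cl: no H
  1 × F: no H
  1 × N (charge +1): no H
  Total hydrogens = 2.
Net charge -1.
Molecular formula: C8H2ClFNO5-

C8H2ClFNO5-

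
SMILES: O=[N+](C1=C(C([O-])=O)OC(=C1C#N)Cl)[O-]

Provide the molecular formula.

C6ClN2O5-

Heavy atoms from the SMILES: 6 C, 1 Cl, 2 N, 5 O.
Implicit hydrogens by atom environment:
  4 × C (aromatic): no H
  2 × C: no H
  2 × O: no H
  2 × O (charge -1): no H
  1 × Cl: no H
  1 × N: no H
  1 × N (charge +1): no H
  1 × O (aromatic): no H
  Total hydrogens = 0.
Net charge -1.
Molecular formula: C6ClN2O5-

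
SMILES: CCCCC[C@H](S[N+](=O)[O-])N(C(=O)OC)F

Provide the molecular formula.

Heavy atoms from the SMILES: 8 C, 1 F, 2 N, 4 O, 1 S.
Implicit hydrogens by atom environment:
  4 × C: 2 H each → 8
  3 × O: no H
  2 × C: 3 H each → 6
  1 × C: 1 H
  1 × C: no H
  1 × F: no H
  1 × N: no H
  1 × N (charge +1): no H
  1 × O (charge -1): no H
  1 × S: no H
  Total hydrogens = 15.
Molecular formula: C8H15FN2O4S

C8H15FN2O4S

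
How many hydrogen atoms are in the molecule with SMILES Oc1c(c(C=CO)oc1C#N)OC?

Hydrogens are implicit in SMILES; fill each atom to its normal valence:
  4 × C (aromatic): no H
  2 × C: 1 H each → 2
  2 × O: 1 H each → 2
  1 × C: 3 H
  1 × C: no H
  1 × N: no H
  1 × O (aromatic): no H
  1 × O: no H
  Total hydrogens = 7.

7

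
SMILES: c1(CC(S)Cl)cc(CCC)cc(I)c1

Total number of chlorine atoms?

1

The symbol for chlorine appears 1 time in the SMILES.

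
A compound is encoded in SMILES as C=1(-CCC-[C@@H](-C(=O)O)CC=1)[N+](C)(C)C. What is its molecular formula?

Heavy atoms from the SMILES: 11 C, 1 N, 2 O.
Implicit hydrogens by atom environment:
  4 × C: 2 H each → 8
  3 × C: 3 H each → 9
  2 × C: 1 H each → 2
  2 × C: no H
  1 × N (charge +1): no H
  1 × O: 1 H
  1 × O: no H
  Total hydrogens = 20.
Net charge +1.
Molecular formula: C11H20NO2+

C11H20NO2+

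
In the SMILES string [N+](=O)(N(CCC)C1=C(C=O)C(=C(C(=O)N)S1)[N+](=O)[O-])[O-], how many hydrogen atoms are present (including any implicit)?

10

Hydrogens are implicit in SMILES; fill each atom to its normal valence:
  4 × C (aromatic): no H
  4 × O: no H
  2 × C: 2 H each → 4
  2 × N (charge +1): no H
  2 × O (charge -1): no H
  1 × C: 3 H
  1 × C: 1 H
  1 × C: no H
  1 × N: 2 H
  1 × N: no H
  1 × S (aromatic): no H
  Total hydrogens = 10.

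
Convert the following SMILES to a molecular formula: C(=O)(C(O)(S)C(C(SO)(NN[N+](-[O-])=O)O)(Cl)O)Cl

Heavy atoms from the SMILES: 4 C, 2 Cl, 3 N, 7 O, 2 S.
Implicit hydrogens by atom environment:
  4 × C: no H
  4 × O: 1 H each → 4
  2 × Cl: no H
  2 × N: 1 H each → 2
  2 × O: no H
  1 × N (charge +1): no H
  1 × O (charge -1): no H
  1 × S: 1 H
  1 × S: no H
  Total hydrogens = 7.
Molecular formula: C4H7Cl2N3O7S2

C4H7Cl2N3O7S2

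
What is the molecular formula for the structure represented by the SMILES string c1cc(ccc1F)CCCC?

Heavy atoms from the SMILES: 10 C, 1 F.
Implicit hydrogens by atom environment:
  4 × C (aromatic): 1 H each → 4
  3 × C: 2 H each → 6
  2 × C (aromatic): no H
  1 × C: 3 H
  1 × F: no H
  Total hydrogens = 13.
Molecular formula: C10H13F

C10H13F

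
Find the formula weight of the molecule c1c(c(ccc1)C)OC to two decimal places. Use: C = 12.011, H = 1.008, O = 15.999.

122.17

Molecular formula: C8H10O.
M = 8×12.011 + 10×1.008 + 1×15.999 = 122.17 g/mol.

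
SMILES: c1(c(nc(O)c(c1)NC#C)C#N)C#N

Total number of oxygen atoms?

The symbol for oxygen appears 1 time in the SMILES.

1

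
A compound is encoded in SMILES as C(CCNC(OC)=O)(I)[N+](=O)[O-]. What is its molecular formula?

C5H9IN2O4

Heavy atoms from the SMILES: 5 C, 1 I, 2 N, 4 O.
Implicit hydrogens by atom environment:
  3 × O: no H
  2 × C: 2 H each → 4
  1 × C: 3 H
  1 × C: 1 H
  1 × C: no H
  1 × I: no H
  1 × N: 1 H
  1 × N (charge +1): no H
  1 × O (charge -1): no H
  Total hydrogens = 9.
Molecular formula: C5H9IN2O4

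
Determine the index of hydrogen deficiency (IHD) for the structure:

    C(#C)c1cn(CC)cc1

Molecular formula from the SMILES: C8H9N.
DoU = (2C + 2 + N − H − X)/2 = (2·8 + 2 + 1 − 9 − 0)/2 = 10/2 = 5.
(Structurally: 1 ring(s) + 4 π bond(s) = 5.)

5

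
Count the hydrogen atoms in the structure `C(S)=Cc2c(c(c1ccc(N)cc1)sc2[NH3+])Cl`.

12

Hydrogens are implicit in SMILES; fill each atom to its normal valence:
  6 × C (aromatic): no H
  4 × C (aromatic): 1 H each → 4
  2 × C: 1 H each → 2
  1 × Cl: no H
  1 × N (charge +1): 3 H
  1 × N: 2 H
  1 × S: 1 H
  1 × S (aromatic): no H
  Total hydrogens = 12.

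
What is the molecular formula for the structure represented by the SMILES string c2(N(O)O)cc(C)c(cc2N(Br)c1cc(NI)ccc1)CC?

Heavy atoms from the SMILES: 1 Br, 15 C, 1 I, 3 N, 2 O.
Implicit hydrogens by atom environment:
  6 × C (aromatic): 1 H each → 6
  6 × C (aromatic): no H
  2 × C: 3 H each → 6
  2 × N: no H
  2 × O: 1 H each → 2
  1 × Br: no H
  1 × C: 2 H
  1 × I: no H
  1 × N: 1 H
  Total hydrogens = 17.
Molecular formula: C15H17BrIN3O2

C15H17BrIN3O2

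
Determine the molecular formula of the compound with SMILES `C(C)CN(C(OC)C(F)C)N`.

C7H17FN2O

Heavy atoms from the SMILES: 7 C, 1 F, 2 N, 1 O.
Implicit hydrogens by atom environment:
  3 × C: 3 H each → 9
  2 × C: 2 H each → 4
  2 × C: 1 H each → 2
  1 × F: no H
  1 × N: 2 H
  1 × N: no H
  1 × O: no H
  Total hydrogens = 17.
Molecular formula: C7H17FN2O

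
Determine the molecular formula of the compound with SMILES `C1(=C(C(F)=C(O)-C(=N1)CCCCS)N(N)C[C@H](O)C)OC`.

C13H22FN3O3S

Heavy atoms from the SMILES: 13 C, 1 F, 3 N, 3 O, 1 S.
Implicit hydrogens by atom environment:
  5 × C: 2 H each → 10
  5 × C (aromatic): no H
  2 × C: 3 H each → 6
  2 × O: 1 H each → 2
  1 × C: 1 H
  1 × F: no H
  1 × N: 2 H
  1 × N (aromatic): no H
  1 × N: no H
  1 × O: no H
  1 × S: 1 H
  Total hydrogens = 22.
Molecular formula: C13H22FN3O3S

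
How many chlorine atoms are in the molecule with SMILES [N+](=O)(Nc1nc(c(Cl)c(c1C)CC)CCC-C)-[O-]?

The symbol for chlorine appears 1 time in the SMILES.

1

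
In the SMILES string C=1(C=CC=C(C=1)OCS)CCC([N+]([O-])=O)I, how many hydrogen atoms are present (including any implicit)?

Hydrogens are implicit in SMILES; fill each atom to its normal valence:
  4 × C (aromatic): 1 H each → 4
  3 × C: 2 H each → 6
  2 × C (aromatic): no H
  2 × O: no H
  1 × C: 1 H
  1 × I: no H
  1 × N (charge +1): no H
  1 × O (charge -1): no H
  1 × S: 1 H
  Total hydrogens = 12.

12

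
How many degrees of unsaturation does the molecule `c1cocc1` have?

Molecular formula from the SMILES: C4H4O.
DoU = (2C + 2 + N − H − X)/2 = (2·4 + 2 + 0 − 4 − 0)/2 = 6/2 = 3.
(Structurally: 1 ring(s) + 2 π bond(s) = 3.)

3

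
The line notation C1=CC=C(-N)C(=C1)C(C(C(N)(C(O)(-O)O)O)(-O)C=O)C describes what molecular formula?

C12H18N2O6

Heavy atoms from the SMILES: 12 C, 2 N, 6 O.
Implicit hydrogens by atom environment:
  5 × O: 1 H each → 5
  4 × C (aromatic): 1 H each → 4
  3 × C: no H
  2 × C: 1 H each → 2
  2 × C (aromatic): no H
  2 × N: 2 H each → 4
  1 × C: 3 H
  1 × O: no H
  Total hydrogens = 18.
Molecular formula: C12H18N2O6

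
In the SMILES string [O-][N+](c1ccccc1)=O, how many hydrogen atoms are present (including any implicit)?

Hydrogens are implicit in SMILES; fill each atom to its normal valence:
  5 × C (aromatic): 1 H each → 5
  1 × C (aromatic): no H
  1 × N (charge +1): no H
  1 × O: no H
  1 × O (charge -1): no H
  Total hydrogens = 5.

5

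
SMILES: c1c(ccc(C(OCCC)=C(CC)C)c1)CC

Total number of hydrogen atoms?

Hydrogens are implicit in SMILES; fill each atom to its normal valence:
  4 × C: 3 H each → 12
  4 × C: 2 H each → 8
  4 × C (aromatic): 1 H each → 4
  2 × C: no H
  2 × C (aromatic): no H
  1 × O: no H
  Total hydrogens = 24.

24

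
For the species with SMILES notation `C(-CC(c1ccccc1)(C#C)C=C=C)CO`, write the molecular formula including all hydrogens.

Heavy atoms from the SMILES: 15 C, 1 O.
Implicit hydrogens by atom environment:
  5 × C (aromatic): 1 H each → 5
  4 × C: 2 H each → 8
  3 × C: no H
  2 × C: 1 H each → 2
  1 × C (aromatic): no H
  1 × O: 1 H
  Total hydrogens = 16.
Molecular formula: C15H16O

C15H16O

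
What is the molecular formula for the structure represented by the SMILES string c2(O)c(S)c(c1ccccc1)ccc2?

C12H10OS

Heavy atoms from the SMILES: 12 C, 1 O, 1 S.
Implicit hydrogens by atom environment:
  8 × C (aromatic): 1 H each → 8
  4 × C (aromatic): no H
  1 × O: 1 H
  1 × S: 1 H
  Total hydrogens = 10.
Molecular formula: C12H10OS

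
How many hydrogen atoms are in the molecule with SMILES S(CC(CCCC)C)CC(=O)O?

Hydrogens are implicit in SMILES; fill each atom to its normal valence:
  5 × C: 2 H each → 10
  2 × C: 3 H each → 6
  1 × C: 1 H
  1 × C: no H
  1 × O: 1 H
  1 × O: no H
  1 × S: no H
  Total hydrogens = 18.

18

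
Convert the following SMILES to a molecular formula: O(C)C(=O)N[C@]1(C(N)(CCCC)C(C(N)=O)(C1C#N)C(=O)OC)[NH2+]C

C15H26N5O5+

Heavy atoms from the SMILES: 15 C, 5 N, 5 O.
Implicit hydrogens by atom environment:
  7 × C: no H
  5 × O: no H
  4 × C: 3 H each → 12
  3 × C: 2 H each → 6
  2 × N: 2 H each → 4
  1 × C: 1 H
  1 × N (charge +1): 2 H
  1 × N: 1 H
  1 × N: no H
  Total hydrogens = 26.
Net charge +1.
Molecular formula: C15H26N5O5+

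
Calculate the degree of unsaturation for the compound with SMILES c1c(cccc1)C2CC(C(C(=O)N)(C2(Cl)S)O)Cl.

Molecular formula from the SMILES: C12H13Cl2NO2S.
DoU = (2C + 2 + N − H − X)/2 = (2·12 + 2 + 1 − 13 − 2)/2 = 12/2 = 6.
(Structurally: 2 ring(s) + 4 π bond(s) = 6.)

6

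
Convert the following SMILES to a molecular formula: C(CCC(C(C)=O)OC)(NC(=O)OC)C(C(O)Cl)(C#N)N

Heavy atoms from the SMILES: 12 C, 1 Cl, 3 N, 5 O.
Implicit hydrogens by atom environment:
  4 × C: no H
  4 × O: no H
  3 × C: 3 H each → 9
  3 × C: 1 H each → 3
  2 × C: 2 H each → 4
  1 × Cl: no H
  1 × N: 2 H
  1 × N: 1 H
  1 × N: no H
  1 × O: 1 H
  Total hydrogens = 20.
Molecular formula: C12H20ClN3O5

C12H20ClN3O5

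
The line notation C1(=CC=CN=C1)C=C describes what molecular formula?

C7H7N

Heavy atoms from the SMILES: 7 C, 1 N.
Implicit hydrogens by atom environment:
  4 × C (aromatic): 1 H each → 4
  1 × C: 2 H
  1 × C: 1 H
  1 × C (aromatic): no H
  1 × N (aromatic): no H
  Total hydrogens = 7.
Molecular formula: C7H7N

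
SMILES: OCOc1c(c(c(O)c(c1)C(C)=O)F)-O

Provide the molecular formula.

C9H9FO5

Heavy atoms from the SMILES: 9 C, 1 F, 5 O.
Implicit hydrogens by atom environment:
  5 × C (aromatic): no H
  3 × O: 1 H each → 3
  2 × O: no H
  1 × C: 3 H
  1 × C: 2 H
  1 × C (aromatic): 1 H
  1 × C: no H
  1 × F: no H
  Total hydrogens = 9.
Molecular formula: C9H9FO5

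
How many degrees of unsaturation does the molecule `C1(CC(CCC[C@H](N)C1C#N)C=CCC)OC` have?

Molecular formula from the SMILES: C14H24N2O.
DoU = (2C + 2 + N − H − X)/2 = (2·14 + 2 + 2 − 24 − 0)/2 = 8/2 = 4.
(Structurally: 1 ring(s) + 3 π bond(s) = 4.)

4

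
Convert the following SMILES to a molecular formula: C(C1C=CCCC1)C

C8H14

Heavy atoms from the SMILES: 8 C.
Implicit hydrogens by atom environment:
  4 × C: 2 H each → 8
  3 × C: 1 H each → 3
  1 × C: 3 H
  Total hydrogens = 14.
Molecular formula: C8H14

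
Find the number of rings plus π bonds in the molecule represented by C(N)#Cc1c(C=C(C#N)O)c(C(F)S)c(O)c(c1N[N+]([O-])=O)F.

Molecular formula from the SMILES: C12H8F2N4O4S.
DoU = (2C + 2 + N − H − X)/2 = (2·12 + 2 + 4 − 8 − 2)/2 = 20/2 = 10.
(Structurally: 1 ring(s) + 9 π bond(s) = 10.)

10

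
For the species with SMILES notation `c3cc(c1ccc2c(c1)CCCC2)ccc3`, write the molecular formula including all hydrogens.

Heavy atoms from the SMILES: 16 C.
Implicit hydrogens by atom environment:
  8 × C (aromatic): 1 H each → 8
  4 × C: 2 H each → 8
  4 × C (aromatic): no H
  Total hydrogens = 16.
Molecular formula: C16H16

C16H16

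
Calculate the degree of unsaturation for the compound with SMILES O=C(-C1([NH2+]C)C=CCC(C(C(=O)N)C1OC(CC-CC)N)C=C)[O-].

Molecular formula from the SMILES: C17H29N3O4.
DoU = (2C + 2 + N − H − X)/2 = (2·17 + 2 + 3 − 29 − 0)/2 = 10/2 = 5.
(Structurally: 1 ring(s) + 4 π bond(s) = 5.)

5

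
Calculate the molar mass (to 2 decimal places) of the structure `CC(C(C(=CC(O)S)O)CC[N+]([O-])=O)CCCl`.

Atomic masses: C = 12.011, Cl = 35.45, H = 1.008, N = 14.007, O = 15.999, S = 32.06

283.77

Molecular formula: C10H18ClNO4S.
M = 10×12.011 + 1×35.45 + 18×1.008 + 1×14.007 + 4×15.999 + 1×32.06 = 283.77 g/mol.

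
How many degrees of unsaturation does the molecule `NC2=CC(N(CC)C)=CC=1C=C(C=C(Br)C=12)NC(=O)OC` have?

8

Molecular formula from the SMILES: C15H18BrN3O2.
DoU = (2C + 2 + N − H − X)/2 = (2·15 + 2 + 3 − 18 − 1)/2 = 16/2 = 8.
(Structurally: 2 ring(s) + 6 π bond(s) = 8.)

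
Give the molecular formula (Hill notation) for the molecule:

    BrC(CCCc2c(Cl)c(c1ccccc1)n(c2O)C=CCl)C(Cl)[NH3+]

C17H19BrCl3N2O+

Heavy atoms from the SMILES: 1 Br, 17 C, 3 Cl, 2 N, 1 O.
Implicit hydrogens by atom environment:
  5 × C (aromatic): 1 H each → 5
  5 × C (aromatic): no H
  4 × C: 1 H each → 4
  3 × C: 2 H each → 6
  3 × Cl: no H
  1 × Br: no H
  1 × N (charge +1): 3 H
  1 × N (aromatic): no H
  1 × O: 1 H
  Total hydrogens = 19.
Net charge +1.
Molecular formula: C17H19BrCl3N2O+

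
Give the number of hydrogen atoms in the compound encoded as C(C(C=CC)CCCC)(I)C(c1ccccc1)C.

25

Hydrogens are implicit in SMILES; fill each atom to its normal valence:
  5 × C: 1 H each → 5
  5 × C (aromatic): 1 H each → 5
  3 × C: 3 H each → 9
  3 × C: 2 H each → 6
  1 × C (aromatic): no H
  1 × I: no H
  Total hydrogens = 25.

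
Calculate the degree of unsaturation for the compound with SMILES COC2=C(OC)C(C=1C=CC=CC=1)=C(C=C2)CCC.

Molecular formula from the SMILES: C17H20O2.
DoU = (2C + 2 + N − H − X)/2 = (2·17 + 2 + 0 − 20 − 0)/2 = 16/2 = 8.
(Structurally: 2 ring(s) + 6 π bond(s) = 8.)

8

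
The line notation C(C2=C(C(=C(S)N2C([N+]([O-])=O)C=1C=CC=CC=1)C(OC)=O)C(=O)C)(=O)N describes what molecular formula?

Heavy atoms from the SMILES: 16 C, 3 N, 6 O, 1 S.
Implicit hydrogens by atom environment:
  5 × C (aromatic): 1 H each → 5
  5 × C (aromatic): no H
  5 × O: no H
  3 × C: no H
  2 × C: 3 H each → 6
  1 × C: 1 H
  1 × N: 2 H
  1 × N (aromatic): no H
  1 × N (charge +1): no H
  1 × O (charge -1): no H
  1 × S: 1 H
  Total hydrogens = 15.
Molecular formula: C16H15N3O6S

C16H15N3O6S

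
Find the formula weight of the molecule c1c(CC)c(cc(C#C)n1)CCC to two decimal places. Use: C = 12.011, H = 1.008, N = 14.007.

173.26

Molecular formula: C12H15N.
M = 12×12.011 + 15×1.008 + 1×14.007 = 173.26 g/mol.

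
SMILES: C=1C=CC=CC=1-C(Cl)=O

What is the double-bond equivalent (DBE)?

Molecular formula from the SMILES: C7H5ClO.
DoU = (2C + 2 + N − H − X)/2 = (2·7 + 2 + 0 − 5 − 1)/2 = 10/2 = 5.
(Structurally: 1 ring(s) + 4 π bond(s) = 5.)

5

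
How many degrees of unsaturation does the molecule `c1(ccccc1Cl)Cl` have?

4

Molecular formula from the SMILES: C6H4Cl2.
DoU = (2C + 2 + N − H − X)/2 = (2·6 + 2 + 0 − 4 − 2)/2 = 8/2 = 4.
(Structurally: 1 ring(s) + 3 π bond(s) = 4.)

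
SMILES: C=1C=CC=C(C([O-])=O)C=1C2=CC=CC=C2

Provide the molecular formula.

C13H9O2-

Heavy atoms from the SMILES: 13 C, 2 O.
Implicit hydrogens by atom environment:
  9 × C (aromatic): 1 H each → 9
  3 × C (aromatic): no H
  1 × C: no H
  1 × O: no H
  1 × O (charge -1): no H
  Total hydrogens = 9.
Net charge -1.
Molecular formula: C13H9O2-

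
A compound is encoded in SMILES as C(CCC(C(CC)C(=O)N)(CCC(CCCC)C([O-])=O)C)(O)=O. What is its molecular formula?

C17H30NO5-

Heavy atoms from the SMILES: 17 C, 1 N, 5 O.
Implicit hydrogens by atom environment:
  8 × C: 2 H each → 16
  4 × C: no H
  3 × C: 3 H each → 9
  3 × O: no H
  2 × C: 1 H each → 2
  1 × N: 2 H
  1 × O: 1 H
  1 × O (charge -1): no H
  Total hydrogens = 30.
Net charge -1.
Molecular formula: C17H30NO5-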